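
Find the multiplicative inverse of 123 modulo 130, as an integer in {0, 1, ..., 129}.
123^(−1) ≡ 37 (mod 130)

Apply the extended Euclidean algorithm to (130, 123), tracking rows (r, s, t) with s·130 + t·123 = r. Each division r_prev = q·r_cur + r_new produces the new row as (previous row) − q·(current row):
  row A: (130, 1, 0)   [1·130 + 0·123 = 130]
  row B: (123, 0, 1)   [0·130 + 1·123 = 123]
  130 = 1·123 + 7   → row C = row A − 1·row B = (7, 1, −1)   [check: 1·130 − 1·123 = 7]
  123 = 17·7 + 4   → row D = row B − 17·row C = (4, −17, 18)   [check: −17·130 + 18·123 = 4]
  7 = 1·4 + 3   → row E = row C − 1·row D = (3, 18, −19)   [check: 18·130 − 19·123 = 3]
  4 = 1·3 + 1   → row F = row D − 1·row E = (1, −35, 37)   [check: −35·130 + 37·123 = 1]
  3 = 3·1 + 0   → remainder 0, stop. gcd = 1 (last nonzero row F).
The gcd is 1, so 123 is invertible mod 130. The last nonzero row gives −35·130 + 37·123 = 1, so t = 37. So 123^(−1) ≡ 37 (mod 130). Verify: 123 · 37 = 4551 ≡ 1 (mod 130). ✓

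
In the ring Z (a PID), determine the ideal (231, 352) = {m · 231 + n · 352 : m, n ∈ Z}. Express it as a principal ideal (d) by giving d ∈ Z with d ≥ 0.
(231, 352) = (11); d = 11

In the PID Z, (a, b) is generated by gcd(a, b). Compute gcd(352, 231) with the extended Euclidean algorithm, tracking rows (r, s, t) with s·352 + t·231 = r:
  row A: (352, 1, 0)   [1·352 + 0·231 = 352]
  row B: (231, 0, 1)   [0·352 + 1·231 = 231]
  352 = 1·231 + 121   → row C = row A − 1·row B = (121, 1, −1)   [check: 1·352 − 1·231 = 121]
  231 = 1·121 + 110   → row D = row B − 1·row C = (110, −1, 2)   [check: −1·352 + 2·231 = 110]
  121 = 1·110 + 11   → row E = row C − 1·row D = (11, 2, −3)   [check: 2·352 − 3·231 = 11]
  110 = 10·11 + 0   → remainder 0, stop. gcd = 11 (last nonzero row E).
So gcd(231, 352) = 11, with Bézout identity 2·352 − 3·231 = 11. Containment (⊇): the Bézout identity exhibits 11 as an element of (231, 352), giving (11) ⊆ (231, 352). Containment (⊆): since 11 | 231 and 11 | 352 (231 = 11·21, 352 = 11·32), every Z-linear combination of 231 and 352 is divisible by 11, so (231, 352) ⊆ (11). Therefore (231, 352) = (11), d = 11.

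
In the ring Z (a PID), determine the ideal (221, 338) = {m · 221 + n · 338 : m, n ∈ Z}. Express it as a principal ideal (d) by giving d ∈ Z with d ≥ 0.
In the PID Z, (a, b) is generated by gcd(a, b). Compute gcd(338, 221) with the extended Euclidean algorithm, tracking rows (r, s, t) with s·338 + t·221 = r:
  row A: (338, 1, 0)   [1·338 + 0·221 = 338]
  row B: (221, 0, 1)   [0·338 + 1·221 = 221]
  338 = 1·221 + 117   → row C = row A − 1·row B = (117, 1, −1)   [check: 1·338 − 1·221 = 117]
  221 = 1·117 + 104   → row D = row B − 1·row C = (104, −1, 2)   [check: −1·338 + 2·221 = 104]
  117 = 1·104 + 13   → row E = row C − 1·row D = (13, 2, −3)   [check: 2·338 − 3·221 = 13]
  104 = 8·13 + 0   → remainder 0, stop. gcd = 13 (last nonzero row E).
So gcd(221, 338) = 13, with Bézout identity 2·338 − 3·221 = 13. Containment (⊇): the Bézout identity exhibits 13 as an element of (221, 338), giving (13) ⊆ (221, 338). Containment (⊆): since 13 | 221 and 13 | 338 (221 = 13·17, 338 = 13·26), every Z-linear combination of 221 and 338 is divisible by 13, so (221, 338) ⊆ (13). Therefore (221, 338) = (13), d = 13.

Final answer: (221, 338) = (13); d = 13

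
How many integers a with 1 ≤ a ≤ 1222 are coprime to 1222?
552

The number of a ∈ {1, ..., 1222} with gcd(a, 1222) = 1 is by definition Euler's totient φ(1222). φ is multiplicative, with φ(p^e) = p^e − p^(e−1). Factorise 1222 = 2 · 13 · 47. Then
  φ(1222) = (2 − 1) · (13 − 1) · (47 − 1) = 1 · 12 · 46 = 552.
So there are 552 such integers.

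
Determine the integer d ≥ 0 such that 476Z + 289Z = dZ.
In the PID Z, (a, b) is generated by gcd(a, b). Compute gcd(476, 289) with the extended Euclidean algorithm, tracking rows (r, s, t) with s·476 + t·289 = r:
  row A: (476, 1, 0)   [1·476 + 0·289 = 476]
  row B: (289, 0, 1)   [0·476 + 1·289 = 289]
  476 = 1·289 + 187   → row C = row A − 1·row B = (187, 1, −1)   [check: 1·476 − 1·289 = 187]
  289 = 1·187 + 102   → row D = row B − 1·row C = (102, −1, 2)   [check: −1·476 + 2·289 = 102]
  187 = 1·102 + 85   → row E = row C − 1·row D = (85, 2, −3)   [check: 2·476 − 3·289 = 85]
  102 = 1·85 + 17   → row F = row D − 1·row E = (17, −3, 5)   [check: −3·476 + 5·289 = 17]
  85 = 5·17 + 0   → remainder 0, stop. gcd = 17 (last nonzero row F).
So gcd(476, 289) = 17, with Bézout identity −3·476 + 5·289 = 17. Containment (⊇): the Bézout identity exhibits 17 as an element of (476, 289), giving (17) ⊆ (476, 289). Containment (⊆): since 17 | 476 and 17 | 289 (476 = 17·28, 289 = 17·17), every Z-linear combination of 476 and 289 is divisible by 17, so (476, 289) ⊆ (17). Therefore (476, 289) = (17), d = 17.

Final answer: (476, 289) = (17); d = 17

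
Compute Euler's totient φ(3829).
φ is multiplicative, with φ(p^e) = p^e − p^(e−1). Factorise 3829 = 7 · 547. Then
  φ(3829) = (7 − 1) · (547 − 1) = 6 · 546 = 3276.

Final answer: φ(3829) = 3276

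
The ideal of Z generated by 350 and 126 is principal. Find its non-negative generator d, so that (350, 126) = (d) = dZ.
In the PID Z, (a, b) is generated by gcd(a, b). Compute gcd(350, 126) with the extended Euclidean algorithm, tracking rows (r, s, t) with s·350 + t·126 = r:
  row A: (350, 1, 0)   [1·350 + 0·126 = 350]
  row B: (126, 0, 1)   [0·350 + 1·126 = 126]
  350 = 2·126 + 98   → row C = row A − 2·row B = (98, 1, −2)   [check: 1·350 − 2·126 = 98]
  126 = 1·98 + 28   → row D = row B − 1·row C = (28, −1, 3)   [check: −1·350 + 3·126 = 28]
  98 = 3·28 + 14   → row E = row C − 3·row D = (14, 4, −11)   [check: 4·350 − 11·126 = 14]
  28 = 2·14 + 0   → remainder 0, stop. gcd = 14 (last nonzero row E).
So gcd(350, 126) = 14, with Bézout identity 4·350 − 11·126 = 14. Containment (⊇): the Bézout identity exhibits 14 as an element of (350, 126), giving (14) ⊆ (350, 126). Containment (⊆): since 14 | 350 and 14 | 126 (350 = 14·25, 126 = 14·9), every Z-linear combination of 350 and 126 is divisible by 14, so (350, 126) ⊆ (14). Therefore (350, 126) = (14), d = 14.

Final answer: (350, 126) = (14); d = 14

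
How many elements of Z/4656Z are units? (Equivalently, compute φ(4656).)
An element a ∈ Z/4656Z is a unit iff gcd(a, 4656) = 1, so the number of units is φ(4656). φ is multiplicative, with φ(p^e) = p^e − p^(e−1). Factorise 4656 = 2^4 · 3 · 97. Then
  φ(4656) = (2^4 − 2^3) · (3 − 1) · (97 − 1) = 8 · 2 · 96 = 1536.

Final answer: Z/4656Z has φ(4656) = 1536 units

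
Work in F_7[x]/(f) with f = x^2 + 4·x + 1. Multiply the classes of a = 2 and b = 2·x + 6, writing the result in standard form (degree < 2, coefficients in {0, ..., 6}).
a · b ≡ 4·x + 5 (mod f(x))

Multiply as integer polynomials: a · b = 4·x + 12. Reducing coefficients mod 7: a · b ≡ 4·x + 5. This already has degree < 2, so no reduction by f is needed. Hence a · b ≡ 4·x + 5 in F_7[x]/(f).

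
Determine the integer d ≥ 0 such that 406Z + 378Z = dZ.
In the PID Z, (a, b) is generated by gcd(a, b). Compute gcd(406, 378) with the extended Euclidean algorithm, tracking rows (r, s, t) with s·406 + t·378 = r:
  row A: (406, 1, 0)   [1·406 + 0·378 = 406]
  row B: (378, 0, 1)   [0·406 + 1·378 = 378]
  406 = 1·378 + 28   → row C = row A − 1·row B = (28, 1, −1)   [check: 1·406 − 1·378 = 28]
  378 = 13·28 + 14   → row D = row B − 13·row C = (14, −13, 14)   [check: −13·406 + 14·378 = 14]
  28 = 2·14 + 0   → remainder 0, stop. gcd = 14 (last nonzero row D).
So gcd(406, 378) = 14, with Bézout identity −13·406 + 14·378 = 14. Containment (⊇): the Bézout identity exhibits 14 as an element of (406, 378), giving (14) ⊆ (406, 378). Containment (⊆): since 14 | 406 and 14 | 378 (406 = 14·29, 378 = 14·27), every Z-linear combination of 406 and 378 is divisible by 14, so (406, 378) ⊆ (14). Therefore (406, 378) = (14), d = 14.

Final answer: (406, 378) = (14); d = 14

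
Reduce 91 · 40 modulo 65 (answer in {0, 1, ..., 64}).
0

Reduce the factors first: 91 ≡ 26 (mod 65), so 91 · 40 ≡ 26 · 40 (mod 65). 26 · 40 = 1040. Dividing by 65: 1040 = 16·65 + 0. So (91 · 40) mod 65 = 0.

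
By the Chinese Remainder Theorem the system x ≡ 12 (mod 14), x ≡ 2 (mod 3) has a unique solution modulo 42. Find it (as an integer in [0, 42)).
x ≡ 26 (mod 42); the representative in [0, 42) is 26

The moduli 14, 3 are pairwise coprime, so by the CRT there is a unique solution mod 14·3 = 42.
Solve by successive substitution. Start with x ≡ 12 (mod 14).
  Combine with x ≡ 2 (mod 3): write x = 12 + 14·t and require 12 + 14·t ≡ 2 (mod 3), i.e. 14·t ≡ 2 − 12 ≡ 2 (mod 3). Since 14^(−1) ≡ 2 (mod 3) (14 ≡ 2 (mod 3)), t ≡ 2·2 ≡ 1 (mod 3). So x ≡ 12 + 14·1 = 26 (mod 42).
Unique solution in [0, 42): x = 26.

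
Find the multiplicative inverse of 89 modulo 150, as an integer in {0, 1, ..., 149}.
89^(−1) ≡ 59 (mod 150)

Apply the extended Euclidean algorithm to (150, 89), tracking rows (r, s, t) with s·150 + t·89 = r. Each division r_prev = q·r_cur + r_new produces the new row as (previous row) − q·(current row):
  row A: (150, 1, 0)   [1·150 + 0·89 = 150]
  row B: (89, 0, 1)   [0·150 + 1·89 = 89]
  150 = 1·89 + 61   → row C = row A − 1·row B = (61, 1, −1)   [check: 1·150 − 1·89 = 61]
  89 = 1·61 + 28   → row D = row B − 1·row C = (28, −1, 2)   [check: −1·150 + 2·89 = 28]
  61 = 2·28 + 5   → row E = row C − 2·row D = (5, 3, −5)   [check: 3·150 − 5·89 = 5]
  28 = 5·5 + 3   → row F = row D − 5·row E = (3, −16, 27)   [check: −16·150 + 27·89 = 3]
  5 = 1·3 + 2   → row G = row E − 1·row F = (2, 19, −32)   [check: 19·150 − 32·89 = 2]
  3 = 1·2 + 1   → row H = row F − 1·row G = (1, −35, 59)   [check: −35·150 + 59·89 = 1]
  2 = 2·1 + 0   → remainder 0, stop. gcd = 1 (last nonzero row H).
The gcd is 1, so 89 is invertible mod 150. The last nonzero row gives −35·150 + 59·89 = 1, so t = 59. So 89^(−1) ≡ 59 (mod 150). Verify: 89 · 59 = 5251 ≡ 1 (mod 150). ✓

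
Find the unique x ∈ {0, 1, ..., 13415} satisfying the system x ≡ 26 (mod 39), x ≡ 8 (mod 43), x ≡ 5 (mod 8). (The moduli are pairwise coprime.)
The moduli 39, 43, 8 are pairwise coprime, so by the CRT there is a unique solution mod 39·43·8 = 13416.
Solve by successive substitution. Start with x ≡ 26 (mod 39).
  Combine with x ≡ 8 (mod 43): write x = 26 + 39·t and require 26 + 39·t ≡ 8 (mod 43), i.e. 39·t ≡ 8 − 26 ≡ 25 (mod 43). Since 39^(−1) ≡ 32 (mod 43), t ≡ 32·25 ≡ 26 (mod 43). So x ≡ 26 + 39·26 = 1040 (mod 1677).
  Combine with x ≡ 5 (mod 8): write x = 1040 + 1677·t and require 1040 + 1677·t ≡ 5 (mod 8), i.e. 1677·t ≡ 5 − 1040 ≡ 5 (mod 8). Since 1677^(−1) ≡ 5 (mod 8) (1677 ≡ 5 (mod 8)), t ≡ 5·5 ≡ 1 (mod 8). So x ≡ 1040 + 1677·1 = 2717 (mod 13416).
Unique solution in [0, 13416): x = 2717.

Final answer: x ≡ 2717 (mod 13416); the representative in [0, 13416) is 2717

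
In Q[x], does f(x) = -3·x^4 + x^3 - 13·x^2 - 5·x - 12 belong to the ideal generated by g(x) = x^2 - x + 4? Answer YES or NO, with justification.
In Q[x] the ideal (g) consists of all multiples of g, so f ∈ (g) iff g | f, i.e. iff the remainder of f on division by g is 0. Divide f by g (g is monic, so eliminate the leading term of the running remainder at each step):
  leading term -3·x^4: subtract (-3·x^2)·g(x) = -3·x^4 + 3·x^3 - 12·x^2, leaving -2·x^3 - x^2 - 5·x - 12
  leading term -2·x^3: subtract (-2·x)·g(x) = -2·x^3 + 2·x^2 - 8·x, leaving -3·x^2 + 3·x - 12
  leading term -3·x^2: subtract (-3)·g(x) = -3·x^2 + 3·x - 12, leaving 0
The remainder is 0, so f(x) = g(x) · h(x) with h(x) = -3·x^2 - 2·x - 3. Hence g | f, i.e. f ∈ (g).

Final answer: YES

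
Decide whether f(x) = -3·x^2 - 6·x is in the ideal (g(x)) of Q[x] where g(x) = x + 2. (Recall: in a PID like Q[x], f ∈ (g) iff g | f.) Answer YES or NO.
In Q[x] the ideal (g) consists of all multiples of g, so f ∈ (g) iff g | f, i.e. iff the remainder of f on division by g is 0. Divide f by g (g is monic, so eliminate the leading term of the running remainder at each step):
  leading term -3·x^2: subtract (-3·x)·g(x) = -3·x^2 - 6·x, leaving 0
The remainder is 0, so f(x) = g(x) · h(x) with h(x) = -3·x. Hence g | f, i.e. f ∈ (g).

Final answer: YES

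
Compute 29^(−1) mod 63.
Apply the extended Euclidean algorithm to (63, 29), tracking rows (r, s, t) with s·63 + t·29 = r. Each division r_prev = q·r_cur + r_new produces the new row as (previous row) − q·(current row):
  row A: (63, 1, 0)   [1·63 + 0·29 = 63]
  row B: (29, 0, 1)   [0·63 + 1·29 = 29]
  63 = 2·29 + 5   → row C = row A − 2·row B = (5, 1, −2)   [check: 1·63 − 2·29 = 5]
  29 = 5·5 + 4   → row D = row B − 5·row C = (4, −5, 11)   [check: −5·63 + 11·29 = 4]
  5 = 1·4 + 1   → row E = row C − 1·row D = (1, 6, −13)   [check: 6·63 − 13·29 = 1]
  4 = 4·1 + 0   → remainder 0, stop. gcd = 1 (last nonzero row E).
The gcd is 1, so 29 is invertible mod 63. The last nonzero row gives 6·63 − 13·29 = 1, so t = −13. So 29^(−1) ≡ −13 ≡ 50 (mod 63). Verify: 29 · 50 = 1450 ≡ 1 (mod 63). ✓

Final answer: 29^(−1) ≡ 50 (mod 63)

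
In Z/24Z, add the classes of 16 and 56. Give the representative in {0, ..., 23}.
0

Reduce the summands first: 56 ≡ 8 (mod 24), so 16 + 56 ≡ 16 + 8 (mod 24). 16 + 8 = 24; 24 = 1·24 + 0, so (16 + 56) mod 24 = 0.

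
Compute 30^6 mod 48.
0

Use repeated squaring. Binary(6) = 110. Walk through the bits of the exponent 6 left-to-right: at each bit after the leading one, square the running value, then multiply by 30 if the bit is 1 (always reducing mod 48):
  bit 1 = 1 (leading): start with 30.
  bit 2 = 1: square 30^2 = 900 ≡ 36; bit is 1, so multiply 36·30 = 1080 ≡ 24 (mod 48).
  bit 3 = 0: square 24^2 = 576 ≡ 0 (mod 48).
Final value: 30^6 ≡ 0 (mod 48).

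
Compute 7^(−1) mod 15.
Apply the extended Euclidean algorithm to (15, 7), tracking rows (r, s, t) with s·15 + t·7 = r. Each division r_prev = q·r_cur + r_new produces the new row as (previous row) − q·(current row):
  row A: (15, 1, 0)   [1·15 + 0·7 = 15]
  row B: (7, 0, 1)   [0·15 + 1·7 = 7]
  15 = 2·7 + 1   → row C = row A − 2·row B = (1, 1, −2)   [check: 1·15 − 2·7 = 1]
  7 = 7·1 + 0   → remainder 0, stop. gcd = 1 (last nonzero row C).
The gcd is 1, so 7 is invertible mod 15. The last nonzero row gives 1·15 − 2·7 = 1, so t = −2. So 7^(−1) ≡ −2 ≡ 13 (mod 15). Verify: 7 · 13 = 91 ≡ 1 (mod 15). ✓

Final answer: 7^(−1) ≡ 13 (mod 15)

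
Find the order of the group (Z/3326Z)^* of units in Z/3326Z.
(Z/3326Z)^* consists of the classes a with gcd(a, 3326) = 1, so its order is φ(3326). φ is multiplicative, with φ(p^e) = p^e − p^(e−1). Factorise 3326 = 2 · 1663. Then
  φ(3326) = (2 − 1) · (1663 − 1) = 1 · 1662 = 1662.
Thus |(Z/3326Z)^*| = 1662.

Final answer: |(Z/3326Z)^*| = 1662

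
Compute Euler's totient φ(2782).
φ is multiplicative, with φ(p^e) = p^e − p^(e−1). Factorise 2782 = 2 · 13 · 107. Then
  φ(2782) = (2 − 1) · (13 − 1) · (107 − 1) = 1 · 12 · 106 = 1272.

Final answer: φ(2782) = 1272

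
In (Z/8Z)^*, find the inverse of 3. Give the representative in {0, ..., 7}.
Apply the extended Euclidean algorithm to (8, 3), tracking rows (r, s, t) with s·8 + t·3 = r. Each division r_prev = q·r_cur + r_new produces the new row as (previous row) − q·(current row):
  row A: (8, 1, 0)   [1·8 + 0·3 = 8]
  row B: (3, 0, 1)   [0·8 + 1·3 = 3]
  8 = 2·3 + 2   → row C = row A − 2·row B = (2, 1, −2)   [check: 1·8 − 2·3 = 2]
  3 = 1·2 + 1   → row D = row B − 1·row C = (1, −1, 3)   [check: −1·8 + 3·3 = 1]
  2 = 2·1 + 0   → remainder 0, stop. gcd = 1 (last nonzero row D).
The gcd is 1, so 3 is invertible mod 8. The last nonzero row gives −1·8 + 3·3 = 1, so t = 3. So 3^(−1) ≡ 3 (mod 8). Verify: 3 · 3 = 9 ≡ 1 (mod 8). ✓

Final answer: 3^(−1) ≡ 3 (mod 8)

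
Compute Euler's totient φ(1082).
φ(1082) = 540

φ is multiplicative, with φ(p^e) = p^e − p^(e−1). Factorise 1082 = 2 · 541. Then
  φ(1082) = (2 − 1) · (541 − 1) = 1 · 540 = 540.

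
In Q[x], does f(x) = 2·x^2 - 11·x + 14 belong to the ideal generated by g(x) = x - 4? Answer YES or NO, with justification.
NO

In Q[x] the ideal (g) consists of all multiples of g, so f ∈ (g) iff g | f, i.e. iff the remainder of f on division by g is 0. Divide f by g (g is monic, so eliminate the leading term of the running remainder at each step):
  leading term 2·x^2: subtract (2·x)·g(x) = 2·x^2 - 8·x, leaving 14 - 3·x
  leading term -3·x: subtract (-3)·g(x) = 12 - 3·x, leaving 2
The remainder r(x) = 2 ≠ 0 (and deg r < deg g), so g ∤ f, i.e. f ∉ (g).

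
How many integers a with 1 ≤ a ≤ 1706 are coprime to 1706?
The number of a ∈ {1, ..., 1706} with gcd(a, 1706) = 1 is by definition Euler's totient φ(1706). φ is multiplicative, with φ(p^e) = p^e − p^(e−1). Factorise 1706 = 2 · 853. Then
  φ(1706) = (2 − 1) · (853 − 1) = 1 · 852 = 852.
So there are 852 such integers.

Final answer: 852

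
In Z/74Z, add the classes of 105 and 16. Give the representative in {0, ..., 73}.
Reduce the summands first: 105 ≡ 31 (mod 74), so 105 + 16 ≡ 31 + 16 (mod 74). 31 + 16 = 47; 47 = 0·74 + 47, so (105 + 16) mod 74 = 47.

Final answer: 47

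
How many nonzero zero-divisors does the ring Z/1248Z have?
In Z/1248Z each nonzero element is either a unit (gcd with 1248 is 1) or a zero-divisor (gcd > 1). The number of units is φ(1248): factorise 1248 = 2^5 · 3 · 13, so φ(1248) = (2^5 − 2^4) · (3 − 1) · (13 − 1) = 16 · 2 · 12 = 384. The nonzero elements number 1248 − 1 = 1247. Hence the nonzero zero-divisors number 1247 − 384 = 863.

Final answer: Z/1248Z has 863 nonzero zero-divisors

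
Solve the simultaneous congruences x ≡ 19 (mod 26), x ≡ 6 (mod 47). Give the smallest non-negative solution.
x ≡ 617 (mod 1222); the representative in [0, 1222) is 617

The moduli 26, 47 are pairwise coprime, so by the CRT there is a unique solution mod 26·47 = 1222.
Solve by successive substitution. Start with x ≡ 19 (mod 26).
  Combine with x ≡ 6 (mod 47): write x = 19 + 26·t and require 19 + 26·t ≡ 6 (mod 47), i.e. 26·t ≡ 6 − 19 ≡ 34 (mod 47). Since 26^(−1) ≡ 38 (mod 47), t ≡ 38·34 ≡ 23 (mod 47). So x ≡ 19 + 26·23 = 617 (mod 1222).
Unique solution in [0, 1222): x = 617.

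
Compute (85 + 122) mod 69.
Reduce the summands first: 85 ≡ 16, 122 ≡ 53 (mod 69), so 85 + 122 ≡ 16 + 53 (mod 69). 16 + 53 = 69; 69 = 1·69 + 0, so (85 + 122) mod 69 = 0.

Final answer: 0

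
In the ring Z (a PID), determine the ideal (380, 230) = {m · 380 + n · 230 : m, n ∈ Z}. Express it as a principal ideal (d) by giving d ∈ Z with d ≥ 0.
In the PID Z, (a, b) is generated by gcd(a, b). Compute gcd(380, 230) with the extended Euclidean algorithm, tracking rows (r, s, t) with s·380 + t·230 = r:
  row A: (380, 1, 0)   [1·380 + 0·230 = 380]
  row B: (230, 0, 1)   [0·380 + 1·230 = 230]
  380 = 1·230 + 150   → row C = row A − 1·row B = (150, 1, −1)   [check: 1·380 − 1·230 = 150]
  230 = 1·150 + 80   → row D = row B − 1·row C = (80, −1, 2)   [check: −1·380 + 2·230 = 80]
  150 = 1·80 + 70   → row E = row C − 1·row D = (70, 2, −3)   [check: 2·380 − 3·230 = 70]
  80 = 1·70 + 10   → row F = row D − 1·row E = (10, −3, 5)   [check: −3·380 + 5·230 = 10]
  70 = 7·10 + 0   → remainder 0, stop. gcd = 10 (last nonzero row F).
So gcd(380, 230) = 10, with Bézout identity −3·380 + 5·230 = 10. Containment (⊇): the Bézout identity exhibits 10 as an element of (380, 230), giving (10) ⊆ (380, 230). Containment (⊆): since 10 | 380 and 10 | 230 (380 = 10·38, 230 = 10·23), every Z-linear combination of 380 and 230 is divisible by 10, so (380, 230) ⊆ (10). Therefore (380, 230) = (10), d = 10.

Final answer: (380, 230) = (10); d = 10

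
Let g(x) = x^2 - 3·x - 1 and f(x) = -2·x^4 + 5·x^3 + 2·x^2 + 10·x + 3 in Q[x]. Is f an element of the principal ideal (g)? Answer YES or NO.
In Q[x] the ideal (g) consists of all multiples of g, so f ∈ (g) iff g | f, i.e. iff the remainder of f on division by g is 0. Divide f by g (g is monic, so eliminate the leading term of the running remainder at each step):
  leading term -2·x^4: subtract (-2·x^2)·g(x) = -2·x^4 + 6·x^3 + 2·x^2, leaving -x^3 + 10·x + 3
  leading term -x^3: subtract (-x)·g(x) = -x^3 + 3·x^2 + x, leaving -3·x^2 + 9·x + 3
  leading term -3·x^2: subtract (-3)·g(x) = -3·x^2 + 9·x + 3, leaving 0
The remainder is 0, so f(x) = g(x) · h(x) with h(x) = -2·x^2 - x - 3. Hence g | f, i.e. f ∈ (g).

Final answer: YES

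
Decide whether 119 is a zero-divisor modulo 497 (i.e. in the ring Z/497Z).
gcd(119, 497) = 7 > 1, so 119 is not a unit in Z/497Z. In Z/nZ every nonzero non-unit is a zero-divisor: explicitly, take b = 497/gcd = 71 ≠ 0 (mod 497); then 119·71 = 8449 = 17·497, i.e. 119·71 ≡ 0 (mod 497). So 119 is a zero-divisor.

Final answer: YES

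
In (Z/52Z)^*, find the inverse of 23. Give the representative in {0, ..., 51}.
Apply the extended Euclidean algorithm to (52, 23), tracking rows (r, s, t) with s·52 + t·23 = r. Each division r_prev = q·r_cur + r_new produces the new row as (previous row) − q·(current row):
  row A: (52, 1, 0)   [1·52 + 0·23 = 52]
  row B: (23, 0, 1)   [0·52 + 1·23 = 23]
  52 = 2·23 + 6   → row C = row A − 2·row B = (6, 1, −2)   [check: 1·52 − 2·23 = 6]
  23 = 3·6 + 5   → row D = row B − 3·row C = (5, −3, 7)   [check: −3·52 + 7·23 = 5]
  6 = 1·5 + 1   → row E = row C − 1·row D = (1, 4, −9)   [check: 4·52 − 9·23 = 1]
  5 = 5·1 + 0   → remainder 0, stop. gcd = 1 (last nonzero row E).
The gcd is 1, so 23 is invertible mod 52. The last nonzero row gives 4·52 − 9·23 = 1, so t = −9. So 23^(−1) ≡ −9 ≡ 43 (mod 52). Verify: 23 · 43 = 989 ≡ 1 (mod 52). ✓

Final answer: 23^(−1) ≡ 43 (mod 52)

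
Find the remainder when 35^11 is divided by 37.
24

Use repeated squaring. Binary(11) = 1011. Walk through the bits of the exponent 11 left-to-right: at each bit after the leading one, square the running value, then multiply by 35 if the bit is 1 (always reducing mod 37):
  bit 1 = 1 (leading): start with 35.
  bit 2 = 0: square 35^2 = 1225 ≡ 4 (mod 37).
  bit 3 = 1: square 4^2 = 16; bit is 1, so multiply 16·35 = 560 ≡ 5 (mod 37).
  bit 4 = 1: square 5^2 = 25; bit is 1, so multiply 25·35 = 875 ≡ 24 (mod 37).
Final value: 35^11 ≡ 24 (mod 37).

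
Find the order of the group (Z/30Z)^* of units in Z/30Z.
(Z/30Z)^* consists of the classes a with gcd(a, 30) = 1, so its order is φ(30). φ is multiplicative, with φ(p^e) = p^e − p^(e−1). Factorise 30 = 2 · 3 · 5. Then
  φ(30) = (2 − 1) · (3 − 1) · (5 − 1) = 1 · 2 · 4 = 8.
Thus |(Z/30Z)^*| = 8.

Final answer: |(Z/30Z)^*| = 8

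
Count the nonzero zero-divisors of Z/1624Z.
Z/1624Z has 951 nonzero zero-divisors

In Z/1624Z each nonzero element is either a unit (gcd with 1624 is 1) or a zero-divisor (gcd > 1). The number of units is φ(1624): factorise 1624 = 2^3 · 7 · 29, so φ(1624) = (2^3 − 2^2) · (7 − 1) · (29 − 1) = 4 · 6 · 28 = 672. The nonzero elements number 1624 − 1 = 1623. Hence the nonzero zero-divisors number 1623 − 672 = 951.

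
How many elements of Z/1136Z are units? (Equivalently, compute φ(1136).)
An element a ∈ Z/1136Z is a unit iff gcd(a, 1136) = 1, so the number of units is φ(1136). φ is multiplicative, with φ(p^e) = p^e − p^(e−1). Factorise 1136 = 2^4 · 71. Then
  φ(1136) = (2^4 − 2^3) · (71 − 1) = 8 · 70 = 560.

Final answer: Z/1136Z has φ(1136) = 560 units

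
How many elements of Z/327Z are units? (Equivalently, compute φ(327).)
Z/327Z has φ(327) = 216 units

An element a ∈ Z/327Z is a unit iff gcd(a, 327) = 1, so the number of units is φ(327). φ is multiplicative, with φ(p^e) = p^e − p^(e−1). Factorise 327 = 3 · 109. Then
  φ(327) = (3 − 1) · (109 − 1) = 2 · 108 = 216.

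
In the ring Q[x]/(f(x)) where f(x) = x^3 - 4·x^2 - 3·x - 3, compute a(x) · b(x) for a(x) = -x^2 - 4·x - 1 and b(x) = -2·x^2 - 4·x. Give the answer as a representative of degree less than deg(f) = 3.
a · b ≡ 104·x^2 + 70·x + 60 (mod f(x))

First multiply in Q[x] without reducing: a · b = 2·x^4 + 12·x^3 + 18·x^2 + 4·x. Now divide by f(x) = x^3 - 4·x^2 - 3·x - 3, eliminating the leading term at each step:
  leading term 2·x^4: subtract (2·x)·f(x) = 2·x^4 - 8·x^3 - 6·x^2 - 6·x, leaving 20·x^3 + 24·x^2 + 10·x
  leading term 20·x^3: subtract (20)·f(x) = 20·x^3 - 80·x^2 - 60·x - 60, leaving 104·x^2 + 70·x + 60
The degree is now < 3, so this is the remainder. Hence a · b ≡ 104·x^2 + 70·x + 60 in Q[x]/(f).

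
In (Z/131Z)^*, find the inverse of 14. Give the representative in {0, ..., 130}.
Apply the extended Euclidean algorithm to (131, 14), tracking rows (r, s, t) with s·131 + t·14 = r. Each division r_prev = q·r_cur + r_new produces the new row as (previous row) − q·(current row):
  row A: (131, 1, 0)   [1·131 + 0·14 = 131]
  row B: (14, 0, 1)   [0·131 + 1·14 = 14]
  131 = 9·14 + 5   → row C = row A − 9·row B = (5, 1, −9)   [check: 1·131 − 9·14 = 5]
  14 = 2·5 + 4   → row D = row B − 2·row C = (4, −2, 19)   [check: −2·131 + 19·14 = 4]
  5 = 1·4 + 1   → row E = row C − 1·row D = (1, 3, −28)   [check: 3·131 − 28·14 = 1]
  4 = 4·1 + 0   → remainder 0, stop. gcd = 1 (last nonzero row E).
The gcd is 1, so 14 is invertible mod 131. The last nonzero row gives 3·131 − 28·14 = 1, so t = −28. So 14^(−1) ≡ −28 ≡ 103 (mod 131). Verify: 14 · 103 = 1442 ≡ 1 (mod 131). ✓

Final answer: 14^(−1) ≡ 103 (mod 131)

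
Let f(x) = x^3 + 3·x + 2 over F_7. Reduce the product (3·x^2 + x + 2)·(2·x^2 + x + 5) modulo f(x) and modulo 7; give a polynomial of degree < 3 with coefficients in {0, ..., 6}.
a · b ≡ 2·x^2 + x (mod f(x))

Multiply as integer polynomials: a · b = 6·x^4 + 5·x^3 + 20·x^2 + 7·x + 10. Reducing coefficients mod 7: a · b ≡ 6·x^4 + 5·x^3 + 6·x^2 + 3. Now divide by f(x) = x^3 + 3·x + 2 in F_7[x], eliminating the leading term at each step:
  leading term 6·x^4: subtract (6·x)·f(x) = 6·x^4 + 4·x^2 + 5·x, leaving 5·x^3 + 2·x^2 + 2·x + 3 (coefficients mod 7)
  leading term 5·x^3: subtract (5)·f(x) = 5·x^3 + x + 3, leaving 2·x^2 + x (coefficients mod 7)
The degree is now < 3, so this is the remainder. Hence a · b ≡ 2·x^2 + x in F_7[x]/(f).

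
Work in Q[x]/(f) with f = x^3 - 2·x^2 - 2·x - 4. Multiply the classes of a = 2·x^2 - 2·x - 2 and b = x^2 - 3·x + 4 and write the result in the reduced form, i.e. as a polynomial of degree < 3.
a · b ≡ 8·x^2 - 2·x - 24 (mod f(x))

First multiply in Q[x] without reducing: a · b = 2·x^4 - 8·x^3 + 12·x^2 - 2·x - 8. Now divide by f(x) = x^3 - 2·x^2 - 2·x - 4, eliminating the leading term at each step:
  leading term 2·x^4: subtract (2·x)·f(x) = 2·x^4 - 4·x^3 - 4·x^2 - 8·x, leaving -4·x^3 + 16·x^2 + 6·x - 8
  leading term -4·x^3: subtract (-4)·f(x) = -4·x^3 + 8·x^2 + 8·x + 16, leaving 8·x^2 - 2·x - 24
The degree is now < 3, so this is the remainder. Hence a · b ≡ 8·x^2 - 2·x - 24 in Q[x]/(f).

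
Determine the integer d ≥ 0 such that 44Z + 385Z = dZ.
In the PID Z, (a, b) is generated by gcd(a, b). Compute gcd(385, 44) with the extended Euclidean algorithm, tracking rows (r, s, t) with s·385 + t·44 = r:
  row A: (385, 1, 0)   [1·385 + 0·44 = 385]
  row B: (44, 0, 1)   [0·385 + 1·44 = 44]
  385 = 8·44 + 33   → row C = row A − 8·row B = (33, 1, −8)   [check: 1·385 − 8·44 = 33]
  44 = 1·33 + 11   → row D = row B − 1·row C = (11, −1, 9)   [check: −1·385 + 9·44 = 11]
  33 = 3·11 + 0   → remainder 0, stop. gcd = 11 (last nonzero row D).
So gcd(44, 385) = 11, with Bézout identity −1·385 + 9·44 = 11. Containment (⊇): the Bézout identity exhibits 11 as an element of (44, 385), giving (11) ⊆ (44, 385). Containment (⊆): since 11 | 44 and 11 | 385 (44 = 11·4, 385 = 11·35), every Z-linear combination of 44 and 385 is divisible by 11, so (44, 385) ⊆ (11). Therefore (44, 385) = (11), d = 11.

Final answer: (44, 385) = (11); d = 11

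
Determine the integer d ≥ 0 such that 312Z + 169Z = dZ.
In the PID Z, (a, b) is generated by gcd(a, b). Compute gcd(312, 169) with the extended Euclidean algorithm, tracking rows (r, s, t) with s·312 + t·169 = r:
  row A: (312, 1, 0)   [1·312 + 0·169 = 312]
  row B: (169, 0, 1)   [0·312 + 1·169 = 169]
  312 = 1·169 + 143   → row C = row A − 1·row B = (143, 1, −1)   [check: 1·312 − 1·169 = 143]
  169 = 1·143 + 26   → row D = row B − 1·row C = (26, −1, 2)   [check: −1·312 + 2·169 = 26]
  143 = 5·26 + 13   → row E = row C − 5·row D = (13, 6, −11)   [check: 6·312 − 11·169 = 13]
  26 = 2·13 + 0   → remainder 0, stop. gcd = 13 (last nonzero row E).
So gcd(312, 169) = 13, with Bézout identity 6·312 − 11·169 = 13. Containment (⊇): the Bézout identity exhibits 13 as an element of (312, 169), giving (13) ⊆ (312, 169). Containment (⊆): since 13 | 312 and 13 | 169 (312 = 13·24, 169 = 13·13), every Z-linear combination of 312 and 169 is divisible by 13, so (312, 169) ⊆ (13). Therefore (312, 169) = (13), d = 13.

Final answer: (312, 169) = (13); d = 13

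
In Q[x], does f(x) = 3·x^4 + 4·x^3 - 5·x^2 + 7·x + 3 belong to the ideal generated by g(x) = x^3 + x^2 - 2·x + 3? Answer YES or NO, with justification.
YES

In Q[x] the ideal (g) consists of all multiples of g, so f ∈ (g) iff g | f, i.e. iff the remainder of f on division by g is 0. Divide f by g (g is monic, so eliminate the leading term of the running remainder at each step):
  leading term 3·x^4: subtract (3·x)·g(x) = 3·x^4 + 3·x^3 - 6·x^2 + 9·x, leaving x^3 + x^2 - 2·x + 3
  leading term x^3: subtract (1)·g(x) = x^3 + x^2 - 2·x + 3, leaving 0
The remainder is 0, so f(x) = g(x) · h(x) with h(x) = 3·x + 1. Hence g | f, i.e. f ∈ (g).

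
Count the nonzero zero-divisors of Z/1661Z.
Z/1661Z has 160 nonzero zero-divisors

In Z/1661Z each nonzero element is either a unit (gcd with 1661 is 1) or a zero-divisor (gcd > 1). The number of units is φ(1661): factorise 1661 = 11 · 151, so φ(1661) = (11 − 1) · (151 − 1) = 10 · 150 = 1500. The nonzero elements number 1661 − 1 = 1660. Hence the nonzero zero-divisors number 1660 − 1500 = 160.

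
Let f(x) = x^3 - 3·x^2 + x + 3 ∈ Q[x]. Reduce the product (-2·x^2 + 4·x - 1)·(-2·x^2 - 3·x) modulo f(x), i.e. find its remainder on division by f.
First multiply in Q[x] without reducing: a · b = 4·x^4 - 2·x^3 - 10·x^2 + 3·x. Now divide by f(x) = x^3 - 3·x^2 + x + 3, eliminating the leading term at each step:
  leading term 4·x^4: subtract (4·x)·f(x) = 4·x^4 - 12·x^3 + 4·x^2 + 12·x, leaving 10·x^3 - 14·x^2 - 9·x
  leading term 10·x^3: subtract (10)·f(x) = 10·x^3 - 30·x^2 + 10·x + 30, leaving 16·x^2 - 19·x - 30
The degree is now < 3, so this is the remainder. Hence a · b ≡ 16·x^2 - 19·x - 30 in Q[x]/(f).

Final answer: a · b ≡ 16·x^2 - 19·x - 30 (mod f(x))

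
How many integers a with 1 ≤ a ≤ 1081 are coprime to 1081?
1012

The number of a ∈ {1, ..., 1081} with gcd(a, 1081) = 1 is by definition Euler's totient φ(1081). φ is multiplicative, with φ(p^e) = p^e − p^(e−1). Factorise 1081 = 23 · 47. Then
  φ(1081) = (23 − 1) · (47 − 1) = 22 · 46 = 1012.
So there are 1012 such integers.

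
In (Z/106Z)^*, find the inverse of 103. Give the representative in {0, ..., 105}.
Apply the extended Euclidean algorithm to (106, 103), tracking rows (r, s, t) with s·106 + t·103 = r. Each division r_prev = q·r_cur + r_new produces the new row as (previous row) − q·(current row):
  row A: (106, 1, 0)   [1·106 + 0·103 = 106]
  row B: (103, 0, 1)   [0·106 + 1·103 = 103]
  106 = 1·103 + 3   → row C = row A − 1·row B = (3, 1, −1)   [check: 1·106 − 1·103 = 3]
  103 = 34·3 + 1   → row D = row B − 34·row C = (1, −34, 35)   [check: −34·106 + 35·103 = 1]
  3 = 3·1 + 0   → remainder 0, stop. gcd = 1 (last nonzero row D).
The gcd is 1, so 103 is invertible mod 106. The last nonzero row gives −34·106 + 35·103 = 1, so t = 35. So 103^(−1) ≡ 35 (mod 106). Verify: 103 · 35 = 3605 ≡ 1 (mod 106). ✓

Final answer: 103^(−1) ≡ 35 (mod 106)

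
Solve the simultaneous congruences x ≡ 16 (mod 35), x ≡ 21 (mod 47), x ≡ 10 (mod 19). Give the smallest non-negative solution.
x ≡ 20701 (mod 31255); the representative in [0, 31255) is 20701

The moduli 35, 47, 19 are pairwise coprime, so by the CRT there is a unique solution mod 35·47·19 = 31255.
Solve by successive substitution. Start with x ≡ 16 (mod 35).
  Combine with x ≡ 21 (mod 47): write x = 16 + 35·t and require 16 + 35·t ≡ 21 (mod 47), i.e. 35·t ≡ 21 − 16 ≡ 5 (mod 47). Since 35^(−1) ≡ 43 (mod 47), t ≡ 43·5 ≡ 27 (mod 47). So x ≡ 16 + 35·27 = 961 (mod 1645).
  Combine with x ≡ 10 (mod 19): write x = 961 + 1645·t and require 961 + 1645·t ≡ 10 (mod 19), i.e. 1645·t ≡ 10 − 961 ≡ 18 (mod 19). Since 1645^(−1) ≡ 7 (mod 19) (1645 ≡ 11 (mod 19)), t ≡ 7·18 ≡ 12 (mod 19). So x ≡ 961 + 1645·12 = 20701 (mod 31255).
Unique solution in [0, 31255): x = 20701.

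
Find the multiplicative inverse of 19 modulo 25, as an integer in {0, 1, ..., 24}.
Apply the extended Euclidean algorithm to (25, 19), tracking rows (r, s, t) with s·25 + t·19 = r. Each division r_prev = q·r_cur + r_new produces the new row as (previous row) − q·(current row):
  row A: (25, 1, 0)   [1·25 + 0·19 = 25]
  row B: (19, 0, 1)   [0·25 + 1·19 = 19]
  25 = 1·19 + 6   → row C = row A − 1·row B = (6, 1, −1)   [check: 1·25 − 1·19 = 6]
  19 = 3·6 + 1   → row D = row B − 3·row C = (1, −3, 4)   [check: −3·25 + 4·19 = 1]
  6 = 6·1 + 0   → remainder 0, stop. gcd = 1 (last nonzero row D).
The gcd is 1, so 19 is invertible mod 25. The last nonzero row gives −3·25 + 4·19 = 1, so t = 4. So 19^(−1) ≡ 4 (mod 25). Verify: 19 · 4 = 76 ≡ 1 (mod 25). ✓

Final answer: 19^(−1) ≡ 4 (mod 25)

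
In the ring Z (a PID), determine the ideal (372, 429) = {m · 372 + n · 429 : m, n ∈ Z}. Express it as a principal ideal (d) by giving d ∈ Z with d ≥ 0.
(372, 429) = (3); d = 3

In the PID Z, (a, b) is generated by gcd(a, b). Compute gcd(429, 372) with the extended Euclidean algorithm, tracking rows (r, s, t) with s·429 + t·372 = r:
  row A: (429, 1, 0)   [1·429 + 0·372 = 429]
  row B: (372, 0, 1)   [0·429 + 1·372 = 372]
  429 = 1·372 + 57   → row C = row A − 1·row B = (57, 1, −1)   [check: 1·429 − 1·372 = 57]
  372 = 6·57 + 30   → row D = row B − 6·row C = (30, −6, 7)   [check: −6·429 + 7·372 = 30]
  57 = 1·30 + 27   → row E = row C − 1·row D = (27, 7, −8)   [check: 7·429 − 8·372 = 27]
  30 = 1·27 + 3   → row F = row D − 1·row E = (3, −13, 15)   [check: −13·429 + 15·372 = 3]
  27 = 9·3 + 0   → remainder 0, stop. gcd = 3 (last nonzero row F).
So gcd(372, 429) = 3, with Bézout identity −13·429 + 15·372 = 3. Containment (⊇): the Bézout identity exhibits 3 as an element of (372, 429), giving (3) ⊆ (372, 429). Containment (⊆): since 3 | 372 and 3 | 429 (372 = 3·124, 429 = 3·143), every Z-linear combination of 372 and 429 is divisible by 3, so (372, 429) ⊆ (3). Therefore (372, 429) = (3), d = 3.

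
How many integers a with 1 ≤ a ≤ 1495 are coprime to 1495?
The number of a ∈ {1, ..., 1495} with gcd(a, 1495) = 1 is by definition Euler's totient φ(1495). φ is multiplicative, with φ(p^e) = p^e − p^(e−1). Factorise 1495 = 5 · 13 · 23. Then
  φ(1495) = (5 − 1) · (13 − 1) · (23 − 1) = 4 · 12 · 22 = 1056.
So there are 1056 such integers.

Final answer: 1056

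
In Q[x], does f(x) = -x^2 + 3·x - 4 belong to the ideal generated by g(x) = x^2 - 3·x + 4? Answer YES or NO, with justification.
In Q[x] the ideal (g) consists of all multiples of g, so f ∈ (g) iff g | f, i.e. iff the remainder of f on division by g is 0. Divide f by g (g is monic, so eliminate the leading term of the running remainder at each step):
  leading term -x^2: subtract (-1)·g(x) = -x^2 + 3·x - 4, leaving 0
The remainder is 0, so f(x) = g(x) · h(x) with h(x) = -1. Hence g | f, i.e. f ∈ (g).

Final answer: YES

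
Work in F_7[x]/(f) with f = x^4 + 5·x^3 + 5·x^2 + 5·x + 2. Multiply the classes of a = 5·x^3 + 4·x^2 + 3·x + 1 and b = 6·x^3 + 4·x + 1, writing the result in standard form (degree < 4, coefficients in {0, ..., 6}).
a · b ≡ 3·x^3 + 5·x^2 + 1 (mod f(x))

Multiply as integer polynomials: a · b = 30·x^6 + 24·x^5 + 38·x^4 + 27·x^3 + 16·x^2 + 7·x + 1. Reducing coefficients mod 7: a · b ≡ 2·x^6 + 3·x^5 + 3·x^4 + 6·x^3 + 2·x^2 + 1. Now divide by f(x) = x^4 + 5·x^3 + 5·x^2 + 5·x + 2 in F_7[x], eliminating the leading term at each step:
  leading term 2·x^6: subtract (2·x^2)·f(x) = 2·x^6 + 3·x^5 + 3·x^4 + 3·x^3 + 4·x^2, leaving 3·x^3 + 5·x^2 + 1 (coefficients mod 7)
The degree is now < 4, so this is the remainder. Hence a · b ≡ 3·x^3 + 5·x^2 + 1 in F_7[x]/(f).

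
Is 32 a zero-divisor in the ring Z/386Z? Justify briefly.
YES

gcd(32, 386) = 2 > 1, so 32 is not a unit in Z/386Z. In Z/nZ every nonzero non-unit is a zero-divisor: explicitly, take b = 386/gcd = 193 ≠ 0 (mod 386); then 32·193 = 6176 = 16·386, i.e. 32·193 ≡ 0 (mod 386). So 32 is a zero-divisor.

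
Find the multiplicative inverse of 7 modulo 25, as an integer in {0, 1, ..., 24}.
Apply the extended Euclidean algorithm to (25, 7), tracking rows (r, s, t) with s·25 + t·7 = r. Each division r_prev = q·r_cur + r_new produces the new row as (previous row) − q·(current row):
  row A: (25, 1, 0)   [1·25 + 0·7 = 25]
  row B: (7, 0, 1)   [0·25 + 1·7 = 7]
  25 = 3·7 + 4   → row C = row A − 3·row B = (4, 1, −3)   [check: 1·25 − 3·7 = 4]
  7 = 1·4 + 3   → row D = row B − 1·row C = (3, −1, 4)   [check: −1·25 + 4·7 = 3]
  4 = 1·3 + 1   → row E = row C − 1·row D = (1, 2, −7)   [check: 2·25 − 7·7 = 1]
  3 = 3·1 + 0   → remainder 0, stop. gcd = 1 (last nonzero row E).
The gcd is 1, so 7 is invertible mod 25. The last nonzero row gives 2·25 − 7·7 = 1, so t = −7. So 7^(−1) ≡ −7 ≡ 18 (mod 25). Verify: 7 · 18 = 126 ≡ 1 (mod 25). ✓

Final answer: 7^(−1) ≡ 18 (mod 25)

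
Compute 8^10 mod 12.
4

Use repeated squaring. Binary(10) = 1010. Walk through the bits of the exponent 10 left-to-right: at each bit after the leading one, square the running value, then multiply by 8 if the bit is 1 (always reducing mod 12):
  bit 1 = 1 (leading): start with 8.
  bit 2 = 0: square 8^2 = 64 ≡ 4 (mod 12).
  bit 3 = 1: square 4^2 = 16 ≡ 4; bit is 1, so multiply 4·8 = 32 ≡ 8 (mod 12).
  bit 4 = 0: square 8^2 = 64 ≡ 4 (mod 12).
Final value: 8^10 ≡ 4 (mod 12).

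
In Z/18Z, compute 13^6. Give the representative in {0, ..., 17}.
1

Use repeated squaring. Binary(6) = 110. Walk through the bits of the exponent 6 left-to-right: at each bit after the leading one, square the running value, then multiply by 13 if the bit is 1 (always reducing mod 18):
  bit 1 = 1 (leading): start with 13.
  bit 2 = 1: square 13^2 = 169 ≡ 7; bit is 1, so multiply 7·13 = 91 ≡ 1 (mod 18).
  bit 3 = 0: square 1^2 = 1 (mod 18).
Final value: 13^6 ≡ 1 (mod 18).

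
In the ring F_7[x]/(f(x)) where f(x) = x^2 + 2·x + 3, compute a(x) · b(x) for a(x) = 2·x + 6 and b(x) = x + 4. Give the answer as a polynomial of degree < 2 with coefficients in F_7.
Multiply as integer polynomials: a · b = 2·x^2 + 14·x + 24. Reducing coefficients mod 7: a · b ≡ 2·x^2 + 3. Now divide by f(x) = x^2 + 2·x + 3 in F_7[x], eliminating the leading term at each step:
  leading term 2·x^2: subtract (2)·f(x) = 2·x^2 + 4·x + 6, leaving 3·x + 4 (coefficients mod 7)
The degree is now < 2, so this is the remainder. Hence a · b ≡ 3·x + 4 in F_7[x]/(f).

Final answer: a · b ≡ 3·x + 4 (mod f(x))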